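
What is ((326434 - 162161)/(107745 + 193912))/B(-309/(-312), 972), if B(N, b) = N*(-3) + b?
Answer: 17084392/30400690803 ≈ 0.00056197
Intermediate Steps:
B(N, b) = b - 3*N (B(N, b) = -3*N + b = b - 3*N)
((326434 - 162161)/(107745 + 193912))/B(-309/(-312), 972) = ((326434 - 162161)/(107745 + 193912))/(972 - (-927)/(-312)) = (164273/301657)/(972 - (-927)*(-1)/312) = (164273*(1/301657))/(972 - 3*103/104) = 164273/(301657*(972 - 309/104)) = 164273/(301657*(100779/104)) = (164273/301657)*(104/100779) = 17084392/30400690803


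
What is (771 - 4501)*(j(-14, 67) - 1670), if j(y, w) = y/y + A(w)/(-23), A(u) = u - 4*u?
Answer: 142433780/23 ≈ 6.1928e+6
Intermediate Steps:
A(u) = -3*u
j(y, w) = 1 + 3*w/23 (j(y, w) = y/y - 3*w/(-23) = 1 - 3*w*(-1/23) = 1 + 3*w/23)
(771 - 4501)*(j(-14, 67) - 1670) = (771 - 4501)*((1 + (3/23)*67) - 1670) = -3730*((1 + 201/23) - 1670) = -3730*(224/23 - 1670) = -3730*(-38186/23) = 142433780/23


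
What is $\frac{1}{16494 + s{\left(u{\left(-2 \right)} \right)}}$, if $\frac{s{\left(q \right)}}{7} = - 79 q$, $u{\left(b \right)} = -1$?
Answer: $\frac{1}{17047} \approx 5.8661 \cdot 10^{-5}$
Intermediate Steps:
$s{\left(q \right)} = - 553 q$ ($s{\left(q \right)} = 7 \left(- 79 q\right) = - 553 q$)
$\frac{1}{16494 + s{\left(u{\left(-2 \right)} \right)}} = \frac{1}{16494 - -553} = \frac{1}{16494 + 553} = \frac{1}{17047}$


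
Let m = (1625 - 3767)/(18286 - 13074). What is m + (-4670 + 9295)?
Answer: 12051679/2606 ≈ 4624.6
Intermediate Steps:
m = -1071/2606 (m = -2142/5212 = -2142*1/5212 = -1071/2606 ≈ -0.41097)
m + (-4670 + 9295) = -1071/2606 + (-4670 + 9295) = -1071/2606 + 4625 = 12051679/2606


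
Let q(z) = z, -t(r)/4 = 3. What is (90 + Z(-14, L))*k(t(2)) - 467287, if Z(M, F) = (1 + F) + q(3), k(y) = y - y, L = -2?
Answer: -467287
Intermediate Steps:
t(r) = -12 (t(r) = -4*3 = -12)
k(y) = 0
Z(M, F) = 4 + F (Z(M, F) = (1 + F) + 3 = 4 + F)
(90 + Z(-14, L))*k(t(2)) - 467287 = (90 + (4 - 2))*0 - 467287 = (90 + 2)*0 - 467287 = 92*0 - 467287 = 0 - 467287 = -467287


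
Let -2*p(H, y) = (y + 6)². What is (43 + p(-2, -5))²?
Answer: 7225/4 ≈ 1806.3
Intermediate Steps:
p(H, y) = -(6 + y)²/2 (p(H, y) = -(y + 6)²/2 = -(6 + y)²/2)
(43 + p(-2, -5))² = (43 - (6 - 5)²/2)² = (43 - ½*1²)² = (43 - ½*1)² = (43 - ½)² = (85/2)² = 7225/4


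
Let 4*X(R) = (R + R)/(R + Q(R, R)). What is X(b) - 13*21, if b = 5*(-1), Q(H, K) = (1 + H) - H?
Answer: -2179/8 ≈ -272.38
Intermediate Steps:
Q(H, K) = 1
b = -5
X(R) = R/(2*(1 + R)) (X(R) = ((R + R)/(R + 1))/4 = ((2*R)/(1 + R))/4 = (2*R/(1 + R))/4 = R/(2*(1 + R)))
X(b) - 13*21 = (1/2)*(-5)/(1 - 5) - 13*21 = (1/2)*(-5)/(-4) - 273 = (1/2)*(-5)*(-1/4) - 273 = 5/8 - 273 = -2179/8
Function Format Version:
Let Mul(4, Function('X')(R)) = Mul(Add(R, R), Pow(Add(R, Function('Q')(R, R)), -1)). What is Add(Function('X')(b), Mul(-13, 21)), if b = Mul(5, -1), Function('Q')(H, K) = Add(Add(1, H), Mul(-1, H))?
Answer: Rational(-2179, 8) ≈ -272.38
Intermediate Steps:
Function('Q')(H, K) = 1
b = -5
Function('X')(R) = Mul(Rational(1, 2), R, Pow(Add(1, R), -1)) (Function('X')(R) = Mul(Rational(1, 4), Mul(Add(R, R), Pow(Add(R, 1), -1))) = Mul(Rational(1, 4), Mul(Mul(2, R), Pow(Add(1, R), -1))) = Mul(Rational(1, 4), Mul(2, R, Pow(Add(1, R), -1))) = Mul(Rational(1, 2), R, Pow(Add(1, R), -1)))
Add(Function('X')(b), Mul(-13, 21)) = Add(Mul(Rational(1, 2), -5, Pow(Add(1, -5), -1)), Mul(-13, 21)) = Add(Mul(Rational(1, 2), -5, Pow(-4, -1)), -273) = Add(Mul(Rational(1, 2), -5, Rational(-1, 4)), -273) = Add(Rational(5, 8), -273) = Rational(-2179, 8)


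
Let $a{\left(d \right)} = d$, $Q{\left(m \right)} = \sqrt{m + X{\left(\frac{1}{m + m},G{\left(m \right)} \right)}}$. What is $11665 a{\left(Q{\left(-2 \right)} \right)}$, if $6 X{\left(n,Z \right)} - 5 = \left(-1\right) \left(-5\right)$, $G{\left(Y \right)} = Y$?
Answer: $\frac{11665 i \sqrt{3}}{3} \approx 6734.8 i$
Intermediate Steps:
$X{\left(n,Z \right)} = \frac{5}{3}$ ($X{\left(n,Z \right)} = \frac{5}{6} + \frac{\left(-1\right) \left(-5\right)}{6} = \frac{5}{6} + \frac{1}{6} \cdot 5 = \frac{5}{6} + \frac{5}{6} = \frac{5}{3}$)
$Q{\left(m \right)} = \sqrt{\frac{5}{3} + m}$ ($Q{\left(m \right)} = \sqrt{m + \frac{5}{3}} = \sqrt{\frac{5}{3} + m}$)
$11665 a{\left(Q{\left(-2 \right)} \right)} = 11665 \frac{\sqrt{15 + 9 \left(-2\right)}}{3} = 11665 \frac{\sqrt{15 - 18}}{3} = 11665 \frac{\sqrt{-3}}{3} = 11665 \frac{i \sqrt{3}}{3} = \frac{11665 i \sqrt{3}}{3}$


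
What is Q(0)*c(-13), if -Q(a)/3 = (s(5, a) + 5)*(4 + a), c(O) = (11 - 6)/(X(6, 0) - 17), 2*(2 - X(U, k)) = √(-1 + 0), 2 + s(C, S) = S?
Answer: 10800/901 - 360*I/901 ≈ 11.987 - 0.39956*I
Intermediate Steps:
s(C, S) = -2 + S
X(U, k) = 2 - I/2 (X(U, k) = 2 - √(-1 + 0)/2 = 2 - I/2)
c(O) = 20*(-15 + I/2)/901 (c(O) = (11 - 6)/((2 - I/2) - 17) = 5/(-15 - I/2) = 5*(4*(-15 + I/2)/901) = 20*(-15 + I/2)/901)
Q(a) = -3*(3 + a)*(4 + a) (Q(a) = -3*((-2 + a) + 5)*(4 + a) = -3*(3 + a)*(4 + a))
Q(0)*c(-13) = (-36 - 21*0 - 3*0²)*(-300/901 + 10*I/901) = (-36 + 0 - 3*0)*(-300/901 + 10*I/901) = (-36 + 0 + 0)*(-300/901 + 10*I/901) = -36*(-300/901 + 10*I/901) = 10800/901 - 360*I/901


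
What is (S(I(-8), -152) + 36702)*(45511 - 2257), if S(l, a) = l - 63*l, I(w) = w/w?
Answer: 1584826560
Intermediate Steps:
I(w) = 1
S(l, a) = -62*l
(S(I(-8), -152) + 36702)*(45511 - 2257) = (-62*1 + 36702)*(45511 - 2257) = (-62 + 36702)*43254 = 36640*43254 = 1584826560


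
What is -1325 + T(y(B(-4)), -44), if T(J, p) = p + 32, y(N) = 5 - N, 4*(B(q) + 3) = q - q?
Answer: -1337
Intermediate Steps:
B(q) = -3 (B(q) = -3 + (q - q)/4 = -3 + (¼)*0 = -3 + 0 = -3)
T(J, p) = 32 + p
-1325 + T(y(B(-4)), -44) = -1325 + (32 - 44) = -1325 - 12 = -1337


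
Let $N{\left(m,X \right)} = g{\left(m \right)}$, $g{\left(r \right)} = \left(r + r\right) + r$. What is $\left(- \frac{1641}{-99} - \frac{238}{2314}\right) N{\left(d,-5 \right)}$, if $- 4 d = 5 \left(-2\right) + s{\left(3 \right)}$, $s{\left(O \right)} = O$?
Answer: $\frac{1100666}{12727} \approx 86.483$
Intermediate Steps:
$d = \frac{7}{4}$ ($d = - \frac{5 \left(-2\right) + 3}{4} = - \frac{-10 + 3}{4} = \left(- \frac{1}{4}\right) \left(-7\right) = \frac{7}{4} \approx 1.75$)
$g{\left(r \right)} = 3 r$ ($g{\left(r \right)} = 2 r + r = 3 r$)
$N{\left(m,X \right)} = 3 m$
$\left(- \frac{1641}{-99} - \frac{238}{2314}\right) N{\left(d,-5 \right)} = \left(- \frac{1641}{-99} - \frac{238}{2314}\right) 3 \cdot \frac{7}{4} = \left(\left(-1641\right) \left(- \frac{1}{99}\right) - \frac{119}{1157}\right) \frac{21}{4} = \left(\frac{547}{33} - \frac{119}{1157}\right) \frac{21}{4} = \frac{628952}{38181} \cdot \frac{21}{4} = \frac{1100666}{12727}$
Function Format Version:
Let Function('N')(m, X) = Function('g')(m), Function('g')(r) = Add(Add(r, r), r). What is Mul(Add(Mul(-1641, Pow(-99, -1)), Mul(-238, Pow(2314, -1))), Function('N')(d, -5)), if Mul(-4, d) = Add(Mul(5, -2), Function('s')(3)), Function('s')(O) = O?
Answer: Rational(1100666, 12727) ≈ 86.483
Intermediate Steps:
d = Rational(7, 4) (d = Mul(Rational(-1, 4), Add(Mul(5, -2), 3)) = Mul(Rational(-1, 4), Add(-10, 3)) = Mul(Rational(-1, 4), -7) = Rational(7, 4) ≈ 1.7500)
Function('g')(r) = Mul(3, r) (Function('g')(r) = Add(Mul(2, r), r) = Mul(3, r))
Function('N')(m, X) = Mul(3, m)
Mul(Add(Mul(-1641, Pow(-99, -1)), Mul(-238, Pow(2314, -1))), Function('N')(d, -5)) = Mul(Add(Mul(-1641, Pow(-99, -1)), Mul(-238, Pow(2314, -1))), Mul(3, Rational(7, 4))) = Mul(Add(Mul(-1641, Rational(-1, 99)), Mul(-238, Rational(1, 2314))), Rational(21, 4)) = Mul(Add(Rational(547, 33), Rational(-119, 1157)), Rational(21, 4)) = Mul(Rational(628952, 38181), Rational(21, 4)) = Rational(1100666, 12727)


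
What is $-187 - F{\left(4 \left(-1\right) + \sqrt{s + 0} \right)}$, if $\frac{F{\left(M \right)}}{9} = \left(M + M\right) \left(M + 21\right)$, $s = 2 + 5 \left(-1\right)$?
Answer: $1091 - 234 i \sqrt{3} \approx 1091.0 - 405.3 i$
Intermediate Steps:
$s = -3$ ($s = 2 - 5 = -3$)
$F{\left(M \right)} = 18 M \left(21 + M\right)$ ($F{\left(M \right)} = 9 \left(M + M\right) \left(M + 21\right) = 9 \cdot 2 M \left(21 + M\right) = 18 M \left(21 + M\right)$)
$-187 - F{\left(4 \left(-1\right) + \sqrt{s + 0} \right)} = -187 - 18 \left(4 \left(-1\right) + \sqrt{-3 + 0}\right) \left(21 + \left(4 \left(-1\right) + \sqrt{-3 + 0}\right)\right) = -187 - 18 \left(-4 + \sqrt{-3}\right) \left(21 - \left(4 - \sqrt{-3}\right)\right) = -187 - 18 \left(-4 + i \sqrt{3}\right) \left(21 - \left(4 - i \sqrt{3}\right)\right) = -187 - 18 \left(-4 + i \sqrt{3}\right) \left(17 + i \sqrt{3}\right)$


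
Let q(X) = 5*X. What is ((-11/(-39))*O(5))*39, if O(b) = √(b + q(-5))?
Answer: 22*I*√5 ≈ 49.193*I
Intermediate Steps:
O(b) = √(-25 + b) (O(b) = √(b + 5*(-5)) = √(b - 25) = √(-25 + b))
((-11/(-39))*O(5))*39 = ((-11/(-39))*√(-25 + 5))*39 = ((-11*(-1/39))*√(-20))*39 = (11*(2*I*√5)/39)*39 = (22*I*√5/39)*39 = 22*I*√5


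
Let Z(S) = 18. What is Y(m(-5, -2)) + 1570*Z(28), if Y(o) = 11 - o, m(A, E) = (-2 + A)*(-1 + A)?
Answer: 28229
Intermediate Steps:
m(A, E) = (-1 + A)*(-2 + A)
Y(m(-5, -2)) + 1570*Z(28) = (11 - (2 + (-5)**2 - 3*(-5))) + 1570*18 = (11 - (2 + 25 + 15)) + 28260 = (11 - 1*42) + 28260 = (11 - 42) + 28260 = -31 + 28260 = 28229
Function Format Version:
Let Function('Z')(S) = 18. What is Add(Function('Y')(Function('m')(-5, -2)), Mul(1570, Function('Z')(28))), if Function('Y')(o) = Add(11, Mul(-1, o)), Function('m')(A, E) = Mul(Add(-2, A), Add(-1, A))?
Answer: 28229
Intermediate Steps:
Function('m')(A, E) = Mul(Add(-1, A), Add(-2, A))
Add(Function('Y')(Function('m')(-5, -2)), Mul(1570, Function('Z')(28))) = Add(Add(11, Mul(-1, Add(2, Pow(-5, 2), Mul(-3, -5)))), Mul(1570, 18)) = Add(Add(11, Mul(-1, Add(2, 25, 15))), 28260) = Add(Add(11, Mul(-1, 42)), 28260) = Add(Add(11, -42), 28260) = Add(-31, 28260) = 28229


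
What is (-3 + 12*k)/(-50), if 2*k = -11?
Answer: 69/50 ≈ 1.3800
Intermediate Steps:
k = -11/2 (k = (½)*(-11) = -11/2 ≈ -5.5000)
(-3 + 12*k)/(-50) = (-3 + 12*(-11/2))/(-50) = (-3 - 66)*(-1/50) = -69*(-1/50) = 69/50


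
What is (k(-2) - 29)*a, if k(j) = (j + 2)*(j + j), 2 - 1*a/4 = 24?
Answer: 2552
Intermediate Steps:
a = -88 (a = 8 - 4*24 = 8 - 96 = -88)
k(j) = 2*j*(2 + j) (k(j) = (2 + j)*(2*j) = 2*j*(2 + j))
(k(-2) - 29)*a = (2*(-2)*(2 - 2) - 29)*(-88) = (2*(-2)*0 - 29)*(-88) = (0 - 29)*(-88) = -29*(-88) = 2552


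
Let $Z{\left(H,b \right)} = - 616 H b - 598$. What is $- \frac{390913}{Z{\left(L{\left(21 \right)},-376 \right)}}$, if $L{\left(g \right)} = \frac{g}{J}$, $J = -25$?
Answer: $\frac{9772825}{4878886} \approx 2.0031$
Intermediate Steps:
$L{\left(g \right)} = - \frac{g}{25}$ ($L{\left(g \right)} = \frac{g}{-25} = g \left(- \frac{1}{25}\right) = - \frac{g}{25}$)
$Z{\left(H,b \right)} = -598 - 616 H b$ ($Z{\left(H,b \right)} = - 616 H b - 598 = -598 - 616 H b$)
$- \frac{390913}{Z{\left(L{\left(21 \right)},-376 \right)}} = - \frac{390913}{-598 - 616 \left(\left(- \frac{1}{25}\right) 21\right) \left(-376\right)} = - \frac{390913}{-598 - \left(- \frac{12936}{25}\right) \left(-376\right)} = - \frac{390913}{-598 - \frac{4863936}{25}} = - \frac{390913}{- \frac{4878886}{25}} = \left(-390913\right) \left(- \frac{25}{4878886}\right) = \frac{9772825}{4878886}$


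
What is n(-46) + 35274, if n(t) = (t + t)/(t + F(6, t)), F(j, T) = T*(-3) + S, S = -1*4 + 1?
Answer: 3139294/89 ≈ 35273.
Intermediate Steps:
S = -3 (S = -4 + 1 = -3)
F(j, T) = -3 - 3*T (F(j, T) = T*(-3) - 3 = -3*T - 3 = -3 - 3*T)
n(t) = 2*t/(-3 - 2*t) (n(t) = (t + t)/(t + (-3 - 3*t)) = (2*t)/(-3 - 2*t) = 2*t/(-3 - 2*t))
n(-46) + 35274 = -2*(-46)/(3 + 2*(-46)) + 35274 = -2*(-46)/(3 - 92) + 35274 = -2*(-46)/(-89) + 35274 = -2*(-46)*(-1/89) + 35274 = -92/89 + 35274 = 3139294/89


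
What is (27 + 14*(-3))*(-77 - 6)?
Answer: 1245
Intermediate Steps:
(27 + 14*(-3))*(-77 - 6) = (27 - 42)*(-83) = -15*(-83) = 1245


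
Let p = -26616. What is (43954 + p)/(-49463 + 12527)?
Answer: -8669/18468 ≈ -0.46941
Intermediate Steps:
(43954 + p)/(-49463 + 12527) = (43954 - 26616)/(-49463 + 12527) = 17338/(-36936) = 17338*(-1/36936) = -8669/18468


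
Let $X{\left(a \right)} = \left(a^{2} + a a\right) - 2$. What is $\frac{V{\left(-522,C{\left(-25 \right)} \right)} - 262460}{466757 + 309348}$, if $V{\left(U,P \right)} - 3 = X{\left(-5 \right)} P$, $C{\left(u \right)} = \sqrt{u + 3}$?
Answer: $- \frac{262457}{776105} + \frac{48 i \sqrt{22}}{776105} \approx -0.33817 + 0.00029009 i$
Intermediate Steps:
$X{\left(a \right)} = -2 + 2 a^{2}$ ($X{\left(a \right)} = \left(a^{2} + a^{2}\right) - 2 = 2 a^{2} - 2 = -2 + 2 a^{2}$)
$C{\left(u \right)} = \sqrt{3 + u}$
$V{\left(U,P \right)} = 3 + 48 P$ ($V{\left(U,P \right)} = 3 + \left(-2 + 2 \left(-5\right)^{2}\right) P = 3 + \left(-2 + 2 \cdot 25\right) P = 3 + \left(-2 + 50\right) P = 3 + 48 P$)
$\frac{V{\left(-522,C{\left(-25 \right)} \right)} - 262460}{466757 + 309348} = \frac{\left(3 + 48 \sqrt{3 - 25}\right) - 262460}{466757 + 309348} = \frac{\left(3 + 48 \sqrt{-22}\right) - 262460}{776105} = \left(\left(3 + 48 i \sqrt{22}\right) - 262460\right) \frac{1}{776105} = \left(-262457 + 48 i \sqrt{22}\right) \frac{1}{776105} = - \frac{262457}{776105} + \frac{48 i \sqrt{22}}{776105}$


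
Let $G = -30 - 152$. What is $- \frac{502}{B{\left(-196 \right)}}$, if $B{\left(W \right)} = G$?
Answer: $\frac{251}{91} \approx 2.7582$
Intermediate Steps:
$G = -182$ ($G = -30 - 152 = -182$)
$B{\left(W \right)} = -182$
$- \frac{502}{B{\left(-196 \right)}} = - \frac{502}{-182} = \left(-502\right) \left(- \frac{1}{182}\right) = \frac{251}{91}$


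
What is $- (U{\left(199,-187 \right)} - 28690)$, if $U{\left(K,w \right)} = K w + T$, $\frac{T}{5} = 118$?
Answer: $65313$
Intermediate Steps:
$T = 590$ ($T = 5 \cdot 118 = 590$)
$U{\left(K,w \right)} = 590 + K w$ ($U{\left(K,w \right)} = K w + 590 = 590 + K w$)
$- (U{\left(199,-187 \right)} - 28690) = - (\left(590 + 199 \left(-187\right)\right) - 28690) = - (\left(590 - 37213\right) - 28690) = - (-36623 - 28690) = \left(-1\right) \left(-65313\right) = 65313$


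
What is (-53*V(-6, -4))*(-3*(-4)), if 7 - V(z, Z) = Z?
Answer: -6996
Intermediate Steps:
V(z, Z) = 7 - Z
(-53*V(-6, -4))*(-3*(-4)) = (-53*(7 - 1*(-4)))*(-3*(-4)) = -53*(7 + 4)*12 = -53*11*12 = -583*12 = -6996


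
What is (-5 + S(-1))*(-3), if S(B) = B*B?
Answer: 12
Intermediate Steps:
S(B) = B**2
(-5 + S(-1))*(-3) = (-5 + (-1)**2)*(-3) = (-5 + 1)*(-3) = -4*(-3) = 12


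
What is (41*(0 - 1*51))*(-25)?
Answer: 52275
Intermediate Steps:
(41*(0 - 1*51))*(-25) = (41*(0 - 51))*(-25) = (41*(-51))*(-25) = -2091*(-25) = 52275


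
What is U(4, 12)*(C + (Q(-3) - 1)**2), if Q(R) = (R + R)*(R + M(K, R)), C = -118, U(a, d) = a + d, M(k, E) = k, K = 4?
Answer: -1104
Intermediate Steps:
Q(R) = 2*R*(4 + R) (Q(R) = (R + R)*(R + 4) = (2*R)*(4 + R) = 2*R*(4 + R))
U(4, 12)*(C + (Q(-3) - 1)**2) = (4 + 12)*(-118 + (2*(-3)*(4 - 3) - 1)**2) = 16*(-118 + (2*(-3)*1 - 1)**2) = 16*(-118 + (-6 - 1)**2) = 16*(-118 + (-7)**2) = 16*(-118 + 49) = 16*(-69) = -1104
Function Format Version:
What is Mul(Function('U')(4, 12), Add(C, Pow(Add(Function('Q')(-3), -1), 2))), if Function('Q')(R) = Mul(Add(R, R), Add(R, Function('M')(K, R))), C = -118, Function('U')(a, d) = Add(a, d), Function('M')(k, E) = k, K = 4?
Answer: -1104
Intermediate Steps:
Function('Q')(R) = Mul(2, R, Add(4, R)) (Function('Q')(R) = Mul(Add(R, R), Add(R, 4)) = Mul(Mul(2, R), Add(4, R)) = Mul(2, R, Add(4, R)))
Mul(Function('U')(4, 12), Add(C, Pow(Add(Function('Q')(-3), -1), 2))) = Mul(Add(4, 12), Add(-118, Pow(Add(Mul(2, -3, Add(4, -3)), -1), 2))) = Mul(16, Add(-118, Pow(Add(Mul(2, -3, 1), -1), 2))) = Mul(16, Add(-118, Pow(Add(-6, -1), 2))) = Mul(16, Add(-118, Pow(-7, 2))) = Mul(16, Add(-118, 49)) = Mul(16, -69) = -1104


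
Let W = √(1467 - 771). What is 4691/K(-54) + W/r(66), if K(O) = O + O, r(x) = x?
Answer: -4691/108 + √174/33 ≈ -43.035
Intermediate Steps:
W = 2*√174 (W = √696 = 2*√174 ≈ 26.382)
K(O) = 2*O
4691/K(-54) + W/r(66) = 4691/((2*(-54))) + (2*√174)/66 = 4691/(-108) + (2*√174)*(1/66) = 4691*(-1/108) + √174/33 = -4691/108 + √174/33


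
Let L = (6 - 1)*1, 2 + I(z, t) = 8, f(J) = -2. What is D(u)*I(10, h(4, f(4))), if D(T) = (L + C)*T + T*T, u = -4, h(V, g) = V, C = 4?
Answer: -120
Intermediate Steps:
I(z, t) = 6 (I(z, t) = -2 + 8 = 6)
L = 5 (L = 5*1 = 5)
D(T) = T² + 9*T (D(T) = (5 + 4)*T + T*T = 9*T + T² = T² + 9*T)
D(u)*I(10, h(4, f(4))) = -4*(9 - 4)*6 = -4*5*6 = -20*6 = -120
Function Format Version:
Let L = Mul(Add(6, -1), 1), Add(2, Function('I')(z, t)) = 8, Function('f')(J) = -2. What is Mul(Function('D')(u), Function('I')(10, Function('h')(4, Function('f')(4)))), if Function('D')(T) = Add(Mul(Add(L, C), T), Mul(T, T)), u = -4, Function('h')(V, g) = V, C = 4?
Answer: -120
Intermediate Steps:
Function('I')(z, t) = 6 (Function('I')(z, t) = Add(-2, 8) = 6)
L = 5 (L = Mul(5, 1) = 5)
Function('D')(T) = Add(Pow(T, 2), Mul(9, T)) (Function('D')(T) = Add(Mul(Add(5, 4), T), Mul(T, T)) = Add(Mul(9, T), Pow(T, 2)) = Add(Pow(T, 2), Mul(9, T)))
Mul(Function('D')(u), Function('I')(10, Function('h')(4, Function('f')(4)))) = Mul(Mul(-4, Add(9, -4)), 6) = Mul(Mul(-4, 5), 6) = Mul(-20, 6) = -120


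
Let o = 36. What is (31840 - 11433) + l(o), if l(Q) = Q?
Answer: 20443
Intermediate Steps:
(31840 - 11433) + l(o) = (31840 - 11433) + 36 = 20407 + 36 = 20443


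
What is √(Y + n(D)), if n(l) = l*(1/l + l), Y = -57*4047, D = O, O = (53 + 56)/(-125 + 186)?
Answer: I*√858340957/61 ≈ 480.29*I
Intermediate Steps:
O = 109/61 ≈ 1.7869
D = 109/61 ≈ 1.7869
Y = -230679
n(l) = l*(l + 1/l)
√(Y + n(D)) = √(-230679 + (1 + (109/61)²)) = √(-230679 + (1 + 11881/3721)) = √(-230679 + 15602/3721) = √(-858340957/3721) = I*√858340957/61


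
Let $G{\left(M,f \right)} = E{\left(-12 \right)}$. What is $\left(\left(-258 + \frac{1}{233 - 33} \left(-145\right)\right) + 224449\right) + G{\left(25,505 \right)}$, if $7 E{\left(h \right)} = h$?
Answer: $\frac{62772797}{280} \approx 2.2419 \cdot 10^{5}$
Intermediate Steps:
$E{\left(h \right)} = \frac{h}{7}$
$G{\left(M,f \right)} = - \frac{12}{7}$ ($G{\left(M,f \right)} = \frac{1}{7} \left(-12\right) = - \frac{12}{7}$)
$\left(\left(-258 + \frac{1}{233 - 33} \left(-145\right)\right) + 224449\right) + G{\left(25,505 \right)} = \left(\left(-258 + \frac{1}{233 - 33} \left(-145\right)\right) + 224449\right) - \frac{12}{7} = \left(\left(-258 + \frac{1}{200} \left(-145\right)\right) + 224449\right) - \frac{12}{7} = \left(\left(-258 - \frac{29}{40}\right) + 224449\right) - \frac{12}{7} = \left(- \frac{10349}{40} + 224449\right) - \frac{12}{7} = \frac{8967611}{40} - \frac{12}{7} = \frac{62772797}{280}$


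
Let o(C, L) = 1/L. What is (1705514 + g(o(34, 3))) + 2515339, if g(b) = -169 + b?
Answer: 12662053/3 ≈ 4.2207e+6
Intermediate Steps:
(1705514 + g(o(34, 3))) + 2515339 = (1705514 + (-169 + 1/3)) + 2515339 = (1705514 + (-169 + ⅓)) + 2515339 = (1705514 - 506/3) + 2515339 = 5116036/3 + 2515339 = 12662053/3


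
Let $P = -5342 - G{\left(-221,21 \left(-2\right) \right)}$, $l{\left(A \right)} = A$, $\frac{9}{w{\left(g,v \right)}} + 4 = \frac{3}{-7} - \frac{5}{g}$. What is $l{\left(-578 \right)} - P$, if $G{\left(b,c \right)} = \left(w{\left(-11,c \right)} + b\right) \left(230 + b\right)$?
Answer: $\frac{93657}{34} \approx 2754.6$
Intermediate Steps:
$w{\left(g,v \right)} = \frac{9}{- \frac{31}{7} - \frac{5}{g}}$ ($w{\left(g,v \right)} = \frac{9}{-4 + \left(\frac{3}{-7} - \frac{5}{g}\right)} = \frac{9}{-4 + \left(3 \left(- \frac{1}{7}\right) - \frac{5}{g}\right)} = \frac{9}{-4 - \left(\frac{3}{7} + \frac{5}{g}\right)} = \frac{9}{- \frac{31}{7} - \frac{5}{g}}$)
$G{\left(b,c \right)} = \left(230 + b\right) \left(- \frac{77}{34} + b\right)$ ($G{\left(b,c \right)} = \left(\left(-63\right) \left(-11\right) \frac{1}{35 + 31 \left(-11\right)} + b\right) \left(230 + b\right) = \left(\left(-63\right) \left(-11\right) \frac{1}{35 - 341} + b\right) \left(230 + b\right) = \left(\left(-63\right) \left(-11\right) \frac{1}{-306} + b\right) \left(230 + b\right) = \left(\left(-63\right) \left(-11\right) \left(- \frac{1}{306}\right) + b\right) \left(230 + b\right) = \left(- \frac{77}{34} + b\right) \left(230 + b\right) = \left(230 + b\right) \left(- \frac{77}{34} + b\right)$)
$P = - \frac{113309}{34}$ ($P = -5342 - \left(- \frac{8855}{17} + \left(-221\right)^{2} + \frac{7743}{34} \left(-221\right)\right) = -5342 - \left(- \frac{8855}{17} + 48841 - \frac{100659}{2}\right) = -5342 - - \frac{68319}{34} = -5342 + \frac{68319}{34} = - \frac{113309}{34} \approx -3332.6$)
$l{\left(-578 \right)} - P = -578 - - \frac{113309}{34} = -578 + \frac{113309}{34} = \frac{93657}{34}$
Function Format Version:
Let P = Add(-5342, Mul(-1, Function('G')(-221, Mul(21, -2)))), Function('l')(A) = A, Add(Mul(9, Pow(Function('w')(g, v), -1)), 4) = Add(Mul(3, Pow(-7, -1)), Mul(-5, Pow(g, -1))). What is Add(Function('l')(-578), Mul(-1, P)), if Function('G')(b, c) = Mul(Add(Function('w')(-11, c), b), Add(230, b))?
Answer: Rational(93657, 34) ≈ 2754.6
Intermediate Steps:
Function('w')(g, v) = Mul(9, Pow(Add(Rational(-31, 7), Mul(-5, Pow(g, -1))), -1)) (Function('w')(g, v) = Mul(9, Pow(Add(-4, Add(Mul(3, Pow(-7, -1)), Mul(-5, Pow(g, -1)))), -1)) = Mul(9, Pow(Add(-4, Add(Mul(3, Rational(-1, 7)), Mul(-5, Pow(g, -1)))), -1)) = Mul(9, Pow(Add(-4, Add(Rational(-3, 7), Mul(-5, Pow(g, -1)))), -1)) = Mul(9, Pow(Add(Rational(-31, 7), Mul(-5, Pow(g, -1))), -1)))
Function('G')(b, c) = Mul(Add(230, b), Add(Rational(-77, 34), b)) (Function('G')(b, c) = Mul(Add(Mul(-63, -11, Pow(Add(35, Mul(31, -11)), -1)), b), Add(230, b)) = Mul(Add(Mul(-63, -11, Pow(Add(35, -341), -1)), b), Add(230, b)) = Mul(Add(Mul(-63, -11, Pow(-306, -1)), b), Add(230, b)) = Mul(Add(Mul(-63, -11, Rational(-1, 306)), b), Add(230, b)) = Mul(Add(Rational(-77, 34), b), Add(230, b)) = Mul(Add(230, b), Add(Rational(-77, 34), b)))
P = Rational(-113309, 34) (P = Add(-5342, Mul(-1, Add(Rational(-8855, 17), Pow(-221, 2), Mul(Rational(7743, 34), -221)))) = Add(-5342, Mul(-1, Add(Rational(-8855, 17), 48841, Rational(-100659, 2)))) = Add(-5342, Mul(-1, Rational(-68319, 34))) = Add(-5342, Rational(68319, 34)) = Rational(-113309, 34) ≈ -3332.6)
Add(Function('l')(-578), Mul(-1, P)) = Add(-578, Mul(-1, Rational(-113309, 34))) = Add(-578, Rational(113309, 34)) = Rational(93657, 34)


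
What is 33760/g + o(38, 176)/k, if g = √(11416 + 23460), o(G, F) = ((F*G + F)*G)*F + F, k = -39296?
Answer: -2869163/2456 + 16880*√8719/8719 ≈ -987.45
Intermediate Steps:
o(G, F) = F + F*G*(F + F*G) (o(G, F) = ((F + F*G)*G)*F + F = (G*(F + F*G))*F + F = F*G*(F + F*G) + F = F + F*G*(F + F*G))
g = 2*√8719 (g = √34876 = 2*√8719 ≈ 186.75)
33760/g + o(38, 176)/k = 33760/((2*√8719)) + (176*(1 + 176*38 + 176*38²))/(-39296) = 33760*(√8719/17438) + (176*(1 + 6688 + 176*1444))*(-1/39296) = 16880*√8719/8719 + (176*(1 + 6688 + 254144))*(-1/39296) = 16880*√8719/8719 + (176*260833)*(-1/39296) = 16880*√8719/8719 + 45906608*(-1/39296) = 16880*√8719/8719 - 2869163/2456 = -2869163/2456 + 16880*√8719/8719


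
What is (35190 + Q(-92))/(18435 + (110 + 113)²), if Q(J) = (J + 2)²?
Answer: 21645/34082 ≈ 0.63509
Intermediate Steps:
Q(J) = (2 + J)²
(35190 + Q(-92))/(18435 + (110 + 113)²) = (35190 + (2 - 92)²)/(18435 + (110 + 113)²) = (35190 + (-90)²)/(18435 + 223²) = (35190 + 8100)/(18435 + 49729) = 43290/68164 = 43290*(1/68164) = 21645/34082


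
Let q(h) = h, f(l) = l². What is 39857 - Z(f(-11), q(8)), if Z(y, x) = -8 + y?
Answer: 39744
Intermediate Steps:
39857 - Z(f(-11), q(8)) = 39857 - (-8 + (-11)²) = 39857 - (-8 + 121) = 39857 - 1*113 = 39857 - 113 = 39744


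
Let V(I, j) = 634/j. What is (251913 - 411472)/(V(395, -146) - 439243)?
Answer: 11647807/32065056 ≈ 0.36326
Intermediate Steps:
(251913 - 411472)/(V(395, -146) - 439243) = (251913 - 411472)/(634/(-146) - 439243) = -159559/(634*(-1/146) - 439243) = -159559/(-317/73 - 439243) = -159559/(-32065056/73) = -159559*(-73/32065056) = 11647807/32065056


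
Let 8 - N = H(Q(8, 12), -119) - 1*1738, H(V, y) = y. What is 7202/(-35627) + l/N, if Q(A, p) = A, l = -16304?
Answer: -594294338/66444355 ≈ -8.9442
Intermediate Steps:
N = 1865 (N = 8 - (-119 - 1*1738) = 8 - (-119 - 1738) = 8 - 1*(-1857) = 8 + 1857 = 1865)
7202/(-35627) + l/N = 7202/(-35627) - 16304/1865 = 7202*(-1/35627) - 16304*1/1865 = -7202/35627 - 16304/1865 = -594294338/66444355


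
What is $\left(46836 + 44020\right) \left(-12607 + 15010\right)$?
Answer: $218326968$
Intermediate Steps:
$\left(46836 + 44020\right) \left(-12607 + 15010\right) = 90856 \cdot 2403 = 218326968$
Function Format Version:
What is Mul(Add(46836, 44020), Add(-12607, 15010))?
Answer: 218326968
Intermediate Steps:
Mul(Add(46836, 44020), Add(-12607, 15010)) = Mul(90856, 2403) = 218326968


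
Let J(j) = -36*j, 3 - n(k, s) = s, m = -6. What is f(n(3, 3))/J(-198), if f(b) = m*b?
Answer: 0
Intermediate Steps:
n(k, s) = 3 - s
f(b) = -6*b
f(n(3, 3))/J(-198) = (-6*(3 - 1*3))/((-36*(-198))) = -6*(3 - 3)/7128 = -6*0*(1/7128) = 0*(1/7128) = 0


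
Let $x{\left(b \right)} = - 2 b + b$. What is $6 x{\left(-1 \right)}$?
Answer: $6$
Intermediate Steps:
$x{\left(b \right)} = - b$
$6 x{\left(-1 \right)} = 6 \left(\left(-1\right) \left(-1\right)\right) = 6 \cdot 1 = 6$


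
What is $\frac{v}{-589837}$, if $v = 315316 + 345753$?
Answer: $- \frac{12473}{11129} \approx -1.1208$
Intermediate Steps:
$v = 661069$
$\frac{v}{-589837} = \frac{661069}{-589837} = 661069 \left(- \frac{1}{589837}\right) = - \frac{12473}{11129}$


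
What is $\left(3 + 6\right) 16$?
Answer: $144$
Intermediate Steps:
$\left(3 + 6\right) 16 = 9 \cdot 16 = 144$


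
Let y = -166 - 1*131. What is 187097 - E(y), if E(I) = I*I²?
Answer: 26385170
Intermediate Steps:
y = -297 (y = -166 - 131 = -297)
E(I) = I³
187097 - E(y) = 187097 - 1*(-297)³ = 187097 - 1*(-26198073) = 187097 + 26198073 = 26385170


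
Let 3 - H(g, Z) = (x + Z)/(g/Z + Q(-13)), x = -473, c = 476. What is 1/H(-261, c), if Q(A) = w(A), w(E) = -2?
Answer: 1213/5067 ≈ 0.23939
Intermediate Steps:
Q(A) = -2
H(g, Z) = 3 - (-473 + Z)/(-2 + g/Z) (H(g, Z) = 3 - (-473 + Z)/(g/Z - 2) = 3 - (-473 + Z)/(-2 + g/Z))
1/H(-261, c) = 1/((-1*476² + 3*(-261) + 467*476)/(-261 - 2*476)) = 1/((-1*226576 - 783 + 222292)/(-261 - 952)) = 1/((-226576 - 783 + 222292)/(-1213)) = 1/(-1/1213*(-5067)) = 1/(5067/1213) = 1213/5067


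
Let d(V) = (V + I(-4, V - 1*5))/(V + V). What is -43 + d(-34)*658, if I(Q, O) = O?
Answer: 22555/34 ≈ 663.38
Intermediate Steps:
d(V) = (-5 + 2*V)/(2*V) (d(V) = (V + (V - 1*5))/(V + V) = (V + (V - 5))/((2*V)) = (V + (-5 + V))*(1/(2*V)) = (-5 + 2*V)*(1/(2*V)) = (-5 + 2*V)/(2*V))
-43 + d(-34)*658 = -43 + ((-5/2 - 34)/(-34))*658 = -43 - 1/34*(-73/2)*658 = -43 + (73/68)*658 = -43 + 24017/34 = 22555/34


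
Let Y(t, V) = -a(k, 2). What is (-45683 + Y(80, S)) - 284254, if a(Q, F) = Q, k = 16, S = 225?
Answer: -329953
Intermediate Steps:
Y(t, V) = -16 (Y(t, V) = -1*16 = -16)
(-45683 + Y(80, S)) - 284254 = (-45683 - 16) - 284254 = -45699 - 284254 = -329953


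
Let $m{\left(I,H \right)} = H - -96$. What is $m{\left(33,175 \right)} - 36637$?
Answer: $-36366$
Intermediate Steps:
$m{\left(I,H \right)} = 96 + H$ ($m{\left(I,H \right)} = H + 96 = 96 + H$)
$m{\left(33,175 \right)} - 36637 = \left(96 + 175\right) - 36637 = 271 - 36637 = -36366$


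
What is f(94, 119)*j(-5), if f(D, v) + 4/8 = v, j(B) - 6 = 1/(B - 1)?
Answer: 2765/4 ≈ 691.25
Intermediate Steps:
j(B) = 6 + 1/(-1 + B) (j(B) = 6 + 1/(B - 1) = 6 + 1/(-1 + B))
f(D, v) = -½ + v
f(94, 119)*j(-5) = (-½ + 119)*((-5 + 6*(-5))/(-1 - 5)) = 237*((-5 - 30)/(-6))/2 = 237*(-⅙*(-35))/2 = (237/2)*(35/6) = 2765/4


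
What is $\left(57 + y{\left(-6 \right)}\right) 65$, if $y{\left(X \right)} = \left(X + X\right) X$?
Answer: $8385$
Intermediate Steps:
$y{\left(X \right)} = 2 X^{2}$ ($y{\left(X \right)} = 2 X X = 2 X^{2}$)
$\left(57 + y{\left(-6 \right)}\right) 65 = \left(57 + 2 \left(-6\right)^{2}\right) 65 = \left(57 + 2 \cdot 36\right) 65 = \left(57 + 72\right) 65 = 129 \cdot 65 = 8385$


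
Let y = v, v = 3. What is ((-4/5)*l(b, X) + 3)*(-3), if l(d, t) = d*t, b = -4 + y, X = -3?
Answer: -9/5 ≈ -1.8000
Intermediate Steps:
y = 3
b = -1 (b = -4 + 3 = -1)
((-4/5)*l(b, X) + 3)*(-3) = ((-4/5)*(-1*(-3)) + 3)*(-3) = (-4*⅕*3 + 3)*(-3) = (-⅘*3 + 3)*(-3) = (-12/5 + 3)*(-3) = (⅗)*(-3) = -9/5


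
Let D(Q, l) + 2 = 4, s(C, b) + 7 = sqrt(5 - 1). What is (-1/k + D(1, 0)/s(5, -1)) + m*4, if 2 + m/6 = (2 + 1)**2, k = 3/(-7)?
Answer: 2549/15 ≈ 169.93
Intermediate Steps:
s(C, b) = -5 (s(C, b) = -7 + sqrt(5 - 1) = -7 + sqrt(4) = -7 + 2 = -5)
D(Q, l) = 2 (D(Q, l) = -2 + 4 = 2)
k = -3/7 (k = 3*(-1/7) = -3/7 ≈ -0.42857)
m = 42 (m = -12 + 6*(2 + 1)**2 = -12 + 6*3**2 = -12 + 6*9 = -12 + 54 = 42)
(-1/k + D(1, 0)/s(5, -1)) + m*4 = (-1/(-3/7) + 2/(-5)) + 42*4 = (-1*(-7/3) + 2*(-1/5)) + 168 = (7/3 - 2/5) + 168 = 29/15 + 168 = 2549/15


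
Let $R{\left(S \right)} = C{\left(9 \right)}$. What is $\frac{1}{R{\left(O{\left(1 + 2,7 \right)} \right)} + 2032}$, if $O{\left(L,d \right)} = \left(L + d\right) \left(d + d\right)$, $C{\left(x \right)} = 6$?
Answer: $\frac{1}{2038} \approx 0.00049068$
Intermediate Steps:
$O{\left(L,d \right)} = 2 d \left(L + d\right)$ ($O{\left(L,d \right)} = \left(L + d\right) 2 d = 2 d \left(L + d\right)$)
$R{\left(S \right)} = 6$
$\frac{1}{R{\left(O{\left(1 + 2,7 \right)} \right)} + 2032} = \frac{1}{6 + 2032} = \frac{1}{2038}$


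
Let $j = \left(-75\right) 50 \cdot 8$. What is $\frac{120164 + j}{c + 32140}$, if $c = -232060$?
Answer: $- \frac{22541}{49980} \approx -0.451$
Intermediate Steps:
$j = -30000$ ($j = \left(-3750\right) 8 = -30000$)
$\frac{120164 + j}{c + 32140} = \frac{120164 - 30000}{-232060 + 32140} = \frac{90164}{-199920} = 90164 \left(- \frac{1}{199920}\right) = - \frac{22541}{49980}$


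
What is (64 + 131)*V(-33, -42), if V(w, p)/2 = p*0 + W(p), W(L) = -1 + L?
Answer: -16770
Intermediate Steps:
V(w, p) = -2 + 2*p (V(w, p) = 2*(p*0 + (-1 + p)) = 2*(0 + (-1 + p)) = 2*(-1 + p) = -2 + 2*p)
(64 + 131)*V(-33, -42) = (64 + 131)*(-2 + 2*(-42)) = 195*(-2 - 84) = 195*(-86) = -16770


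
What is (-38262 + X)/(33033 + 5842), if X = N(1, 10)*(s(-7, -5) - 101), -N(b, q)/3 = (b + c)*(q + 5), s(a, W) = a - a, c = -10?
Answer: -79167/38875 ≈ -2.0364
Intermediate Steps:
s(a, W) = 0
N(b, q) = -3*(-10 + b)*(5 + q) (N(b, q) = -3*(b - 10)*(q + 5) = -3*(-10 + b)*(5 + q))
X = -40905 (X = (150 - 15*1 + 30*10 - 3*1*10)*(0 - 101) = (150 - 15 + 300 - 30)*(-101) = 405*(-101) = -40905)
(-38262 + X)/(33033 + 5842) = (-38262 - 40905)/(33033 + 5842) = -79167/38875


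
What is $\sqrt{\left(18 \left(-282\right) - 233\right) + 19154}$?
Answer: $\sqrt{13845} \approx 117.66$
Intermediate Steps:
$\sqrt{\left(18 \left(-282\right) - 233\right) + 19154} = \sqrt{\left(-5076 - 233\right) + 19154} = \sqrt{-5309 + 19154} = \sqrt{13845}$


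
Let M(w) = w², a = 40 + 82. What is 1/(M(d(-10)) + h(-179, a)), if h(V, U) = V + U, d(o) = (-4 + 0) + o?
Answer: 1/139 ≈ 0.0071942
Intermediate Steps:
d(o) = -4 + o
a = 122
h(V, U) = U + V
1/(M(d(-10)) + h(-179, a)) = 1/((-4 - 10)² + (122 - 179)) = 1/((-14)² - 57) = 1/(196 - 57) = 1/139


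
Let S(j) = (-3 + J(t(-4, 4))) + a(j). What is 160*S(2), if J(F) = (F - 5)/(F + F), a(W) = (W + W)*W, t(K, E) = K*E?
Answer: 905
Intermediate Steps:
t(K, E) = E*K
a(W) = 2*W² (a(W) = (2*W)*W = 2*W²)
J(F) = (-5 + F)/(2*F) (J(F) = (-5 + F)/((2*F)) = (-5 + F)*(1/(2*F)) = (-5 + F)/(2*F))
S(j) = -75/32 + 2*j² (S(j) = (-3 + (-5 + 4*(-4))/(2*((4*(-4))))) + 2*j² = (-3 + (½)*(-5 - 16)/(-16)) + 2*j² = (-3 + (½)*(-1/16)*(-21)) + 2*j² = (-3 + 21/32) + 2*j² = -75/32 + 2*j²)
160*S(2) = 160*(-75/32 + 2*2²) = 160*(-75/32 + 2*4) = 160*(-75/32 + 8) = 160*(181/32) = 905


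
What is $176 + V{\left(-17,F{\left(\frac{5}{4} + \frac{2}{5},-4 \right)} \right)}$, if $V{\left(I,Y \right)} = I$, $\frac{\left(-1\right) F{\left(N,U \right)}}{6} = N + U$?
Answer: $159$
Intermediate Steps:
$F{\left(N,U \right)} = - 6 N - 6 U$ ($F{\left(N,U \right)} = - 6 \left(N + U\right) = - 6 N - 6 U$)
$176 + V{\left(-17,F{\left(\frac{5}{4} + \frac{2}{5},-4 \right)} \right)} = 176 - 17 = 159$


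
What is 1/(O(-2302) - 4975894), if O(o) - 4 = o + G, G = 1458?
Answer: -1/4976734 ≈ -2.0093e-7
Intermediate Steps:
O(o) = 1462 + o (O(o) = 4 + (o + 1458) = 4 + (1458 + o) = 1462 + o)
1/(O(-2302) - 4975894) = 1/((1462 - 2302) - 4975894) = 1/(-840 - 4975894) = 1/(-4976734) = -1/4976734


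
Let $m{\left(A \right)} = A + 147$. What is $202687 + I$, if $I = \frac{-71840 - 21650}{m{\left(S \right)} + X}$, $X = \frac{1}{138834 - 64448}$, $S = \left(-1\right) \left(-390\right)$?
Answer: $\frac{8089435228281}{39945283} \approx 2.0251 \cdot 10^{5}$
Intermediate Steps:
$S = 390$
$m{\left(A \right)} = 147 + A$
$X = \frac{1}{74386} \approx 1.3443 \cdot 10^{-5}$
$I = - \frac{6954347140}{39945283}$ ($I = \frac{-71840 - 21650}{\left(147 + 390\right) + \frac{1}{74386}} = - \frac{93490}{537 + \frac{1}{74386}} = - \frac{93490}{\frac{39945283}{74386}} = \left(-93490\right) \frac{74386}{39945283} = - \frac{6954347140}{39945283} \approx -174.1$)
$202687 + I = 202687 - \frac{6954347140}{39945283} = \frac{8089435228281}{39945283}$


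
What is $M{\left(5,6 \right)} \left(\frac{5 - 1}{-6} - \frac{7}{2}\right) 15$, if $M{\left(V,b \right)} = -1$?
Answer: $\frac{125}{2} \approx 62.5$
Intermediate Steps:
$M{\left(5,6 \right)} \left(\frac{5 - 1}{-6} - \frac{7}{2}\right) 15 = - (\frac{5 - 1}{-6} - \frac{7}{2}) 15 = - (\left(5 - 1\right) \left(- \frac{1}{6}\right) - \frac{7}{2}) 15 = - (4 \left(- \frac{1}{6}\right) - \frac{7}{2}) 15 = - (- \frac{2}{3} - \frac{7}{2}) 15 = \left(-1\right) \left(- \frac{25}{6}\right) 15 = \frac{25}{6} \cdot 15 = \frac{125}{2}$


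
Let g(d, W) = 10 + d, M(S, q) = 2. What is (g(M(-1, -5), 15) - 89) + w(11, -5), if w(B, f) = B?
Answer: -66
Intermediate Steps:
(g(M(-1, -5), 15) - 89) + w(11, -5) = ((10 + 2) - 89) + 11 = (12 - 89) + 11 = -77 + 11 = -66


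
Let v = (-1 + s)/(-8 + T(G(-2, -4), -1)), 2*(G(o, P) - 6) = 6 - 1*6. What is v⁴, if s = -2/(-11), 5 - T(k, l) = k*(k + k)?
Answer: 81/5719140625 ≈ 1.4163e-8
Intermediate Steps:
G(o, P) = 6 (G(o, P) = 6 + (6 - 1*6)/2 = 6 + (6 - 6)/2 = 6 + (½)*0 = 6 + 0 = 6)
T(k, l) = 5 - 2*k² (T(k, l) = 5 - k*(k + k) = 5 - k*2*k = 5 - 2*k²)
s = 2/11 (s = -2*(-1/11) = 2/11 ≈ 0.18182)
v = 3/275 (v = (-1 + 2/11)/(-8 + (5 - 2*6²)) = -9/(11*(-8 + (5 - 2*36))) = -9/(11*(-8 + (5 - 72))) = -9/(11*(-8 - 67)) = -9/11/(-75) = -9/11*(-1/75) = 3/275 ≈ 0.010909)
v⁴ = (3/275)⁴ = 81/5719140625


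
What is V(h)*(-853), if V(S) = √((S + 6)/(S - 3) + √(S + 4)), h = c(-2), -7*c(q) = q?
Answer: -853*I*√(40964 - 2527*√210)/133 ≈ -422.72*I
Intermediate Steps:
c(q) = -q/7
h = 2/7 (h = -⅐*(-2) = 2/7 ≈ 0.28571)
V(S) = √(√(4 + S) + (6 + S)/(-3 + S)) (V(S) = √((6 + S)/(-3 + S) + √(4 + S)) = √(√(4 + S) + (6 + S)/(-3 + S)))
V(h)*(-853) = √((6 + 2/7 + √(4 + 2/7)*(-3 + 2/7))/(-3 + 2/7))*(-853) = √((6 + 2/7 + √(30/7)*(-19/7))/(-19/7))*(-853) = √(-7*(6 + 2/7 + (√210/7)*(-19/7))/19)*(-853) = √(-7*(6 + 2/7 - 19*√210/49)/19)*(-853) = √(-7*(44/7 - 19*√210/49)/19)*(-853) = √(-44/19 + √210/7)*(-853) = -853*√(-44/19 + √210/7)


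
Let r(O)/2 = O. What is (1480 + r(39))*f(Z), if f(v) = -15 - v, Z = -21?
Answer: 9348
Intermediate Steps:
r(O) = 2*O
(1480 + r(39))*f(Z) = (1480 + 2*39)*(-15 - 1*(-21)) = (1480 + 78)*(-15 + 21) = 1558*6 = 9348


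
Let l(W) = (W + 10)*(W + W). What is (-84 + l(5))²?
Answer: 4356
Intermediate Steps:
l(W) = 2*W*(10 + W) (l(W) = (10 + W)*(2*W) = 2*W*(10 + W))
(-84 + l(5))² = (-84 + 2*5*(10 + 5))² = (-84 + 2*5*15)² = (-84 + 150)² = 66² = 4356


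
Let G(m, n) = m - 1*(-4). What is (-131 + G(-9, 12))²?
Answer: 18496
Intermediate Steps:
G(m, n) = 4 + m (G(m, n) = m + 4 = 4 + m)
(-131 + G(-9, 12))² = (-131 + (4 - 9))² = (-131 - 5)² = (-136)² = 18496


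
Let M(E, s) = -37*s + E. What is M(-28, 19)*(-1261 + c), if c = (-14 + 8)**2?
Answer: 895475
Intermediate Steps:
M(E, s) = E - 37*s
c = 36 (c = (-6)**2 = 36)
M(-28, 19)*(-1261 + c) = (-28 - 37*19)*(-1261 + 36) = (-28 - 703)*(-1225) = -731*(-1225) = 895475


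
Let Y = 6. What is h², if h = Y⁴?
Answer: 1679616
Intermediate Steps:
h = 1296 (h = 6⁴ = 1296)
h² = 1296² = 1679616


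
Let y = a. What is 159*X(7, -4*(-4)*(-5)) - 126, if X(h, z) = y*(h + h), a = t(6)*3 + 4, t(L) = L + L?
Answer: 88914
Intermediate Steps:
t(L) = 2*L
a = 40 (a = (2*6)*3 + 4 = 12*3 + 4 = 36 + 4 = 40)
y = 40
X(h, z) = 80*h (X(h, z) = 40*(h + h) = 40*(2*h) = 80*h)
159*X(7, -4*(-4)*(-5)) - 126 = 159*(80*7) - 126 = 159*560 - 126 = 89040 - 126 = 88914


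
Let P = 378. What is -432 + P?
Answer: -54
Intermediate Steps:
-432 + P = -432 + 378 = -54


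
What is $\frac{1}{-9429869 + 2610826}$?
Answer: $- \frac{1}{6819043} \approx -1.4665 \cdot 10^{-7}$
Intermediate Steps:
$\frac{1}{-9429869 + 2610826} = \frac{1}{-6819043} = - \frac{1}{6819043}$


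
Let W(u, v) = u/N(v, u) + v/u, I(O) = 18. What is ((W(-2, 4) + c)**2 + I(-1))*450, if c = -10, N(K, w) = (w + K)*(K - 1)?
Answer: 76550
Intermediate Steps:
N(K, w) = (-1 + K)*(K + w) (N(K, w) = (K + w)*(-1 + K) = (-1 + K)*(K + w))
W(u, v) = u/(v**2 - u - v + u*v) + v/u (W(u, v) = u/(v**2 - v - u + v*u) + v/u = u/(v**2 - v - u + u*v) + v/u = u/(v**2 - u - v + u*v) + v/u)
((W(-2, 4) + c)**2 + I(-1))*450 = (((-2/(4**2 - 1*(-2) - 1*4 - 2*4) + 4/(-2)) - 10)**2 + 18)*450 = (((-2/(16 + 2 - 4 - 8) + 4*(-1/2)) - 10)**2 + 18)*450 = (((-2/6 - 2) - 10)**2 + 18)*450 = (((-2*1/6 - 2) - 10)**2 + 18)*450 = (((-1/3 - 2) - 10)**2 + 18)*450 = ((-7/3 - 10)**2 + 18)*450 = ((-37/3)**2 + 18)*450 = (1369/9 + 18)*450 = (1531/9)*450 = 76550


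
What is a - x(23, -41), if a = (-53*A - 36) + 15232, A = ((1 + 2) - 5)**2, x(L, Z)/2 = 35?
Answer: 14914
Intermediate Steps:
x(L, Z) = 70 (x(L, Z) = 2*35 = 70)
A = 4 (A = (3 - 5)**2 = (-2)**2 = 4)
a = 14984 (a = (-53*4 - 36) + 15232 = (-212 - 36) + 15232 = -248 + 15232 = 14984)
a - x(23, -41) = 14984 - 1*70 = 14984 - 70 = 14914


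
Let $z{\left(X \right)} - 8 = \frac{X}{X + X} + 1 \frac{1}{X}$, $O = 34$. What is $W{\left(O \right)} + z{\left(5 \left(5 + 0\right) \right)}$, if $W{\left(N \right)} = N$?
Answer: $\frac{2127}{50} \approx 42.54$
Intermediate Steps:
$z{\left(X \right)} = \frac{17}{2} + \frac{1}{X}$ ($z{\left(X \right)} = 8 + \left(\frac{X}{X + X} + 1 \frac{1}{X}\right) = 8 + \left(\frac{X}{2 X} + \frac{1}{X}\right) = 8 + \left(X \frac{1}{2 X} + \frac{1}{X}\right) = 8 + \left(\frac{1}{2} + \frac{1}{X}\right) = \frac{17}{2} + \frac{1}{X}$)
$W{\left(O \right)} + z{\left(5 \left(5 + 0\right) \right)} = 34 + \left(\frac{17}{2} + \frac{1}{5 \left(5 + 0\right)}\right) = 34 + \left(\frac{17}{2} + \frac{1}{5 \cdot 5}\right) = 34 + \left(\frac{17}{2} + \frac{1}{25}\right) = 34 + \frac{427}{50} = \frac{2127}{50}$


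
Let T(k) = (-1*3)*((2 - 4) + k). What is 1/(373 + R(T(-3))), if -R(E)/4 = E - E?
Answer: 1/373 ≈ 0.0026810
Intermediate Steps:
T(k) = 6 - 3*k (T(k) = -3*(-2 + k) = 6 - 3*k)
R(E) = 0 (R(E) = -4*(E - E) = -4*0 = 0)
1/(373 + R(T(-3))) = 1/(373 + 0) = 1/373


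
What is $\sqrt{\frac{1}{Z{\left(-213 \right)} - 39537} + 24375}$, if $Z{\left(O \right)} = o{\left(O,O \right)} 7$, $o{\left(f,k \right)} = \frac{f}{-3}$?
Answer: $\frac{\sqrt{580475999390}}{4880} \approx 156.13$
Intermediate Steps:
$o{\left(f,k \right)} = - \frac{f}{3}$ ($o{\left(f,k \right)} = f \left(- \frac{1}{3}\right) = - \frac{f}{3}$)
$Z{\left(O \right)} = - \frac{7 O}{3}$ ($Z{\left(O \right)} = - \frac{O}{3} \cdot 7 = - \frac{7 O}{3}$)
$\sqrt{\frac{1}{Z{\left(-213 \right)} - 39537} + 24375} = \sqrt{\frac{1}{\left(- \frac{7}{3}\right) \left(-213\right) - 39537} + 24375} = \sqrt{\frac{1}{497 - 39537} + 24375} = \sqrt{\frac{1}{-39040} + 24375} = \sqrt{- \frac{1}{39040} + 24375} = \sqrt{\frac{951599999}{39040}} = \frac{\sqrt{580475999390}}{4880}$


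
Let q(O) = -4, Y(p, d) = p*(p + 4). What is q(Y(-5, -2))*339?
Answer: -1356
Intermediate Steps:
Y(p, d) = p*(4 + p)
q(Y(-5, -2))*339 = -4*339 = -1356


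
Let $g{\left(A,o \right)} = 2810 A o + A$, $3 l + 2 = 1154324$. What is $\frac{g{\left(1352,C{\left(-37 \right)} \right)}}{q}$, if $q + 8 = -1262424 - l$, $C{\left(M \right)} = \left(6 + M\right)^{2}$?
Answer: $- \frac{1825477836}{823603} \approx -2216.5$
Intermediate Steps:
$l = 384774$ ($l = - \frac{2}{3} + \frac{1}{3} \cdot 1154324 = - \frac{2}{3} + \frac{1154324}{3} = 384774$)
$g{\left(A,o \right)} = A + 2810 A o$ ($g{\left(A,o \right)} = 2810 A o + A = A + 2810 A o$)
$q = -1647206$ ($q = -8 - 1647198 = -1647206$)
$\frac{g{\left(1352,C{\left(-37 \right)} \right)}}{q} = \frac{1352 \left(1 + 2810 \left(6 - 37\right)^{2}\right)}{-1647206} = 1352 \left(1 + 2810 \left(-31\right)^{2}\right) \left(- \frac{1}{1647206}\right) = 1352 \left(1 + 2810 \cdot 961\right) \left(- \frac{1}{1647206}\right) = 1352 \left(1 + 2700410\right) \left(- \frac{1}{1647206}\right) = 1352 \cdot 2700411 \left(- \frac{1}{1647206}\right) = 3650955672 \left(- \frac{1}{1647206}\right) = - \frac{1825477836}{823603}$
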